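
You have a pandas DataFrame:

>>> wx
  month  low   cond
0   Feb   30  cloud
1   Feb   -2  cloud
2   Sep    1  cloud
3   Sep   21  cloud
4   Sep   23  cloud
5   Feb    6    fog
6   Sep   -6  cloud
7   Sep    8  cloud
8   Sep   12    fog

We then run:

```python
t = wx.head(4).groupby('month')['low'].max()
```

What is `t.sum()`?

51

take first 4 rows:
  month  low   cond
0   Feb   30  cloud
1   Feb   -2  cloud
2   Sep    1  cloud
3   Sep   21  cloud
group by month, max of low:
month
Feb    30
Sep    21
Name: low, dtype: int64
Taking the sum of the resulting series gives 51.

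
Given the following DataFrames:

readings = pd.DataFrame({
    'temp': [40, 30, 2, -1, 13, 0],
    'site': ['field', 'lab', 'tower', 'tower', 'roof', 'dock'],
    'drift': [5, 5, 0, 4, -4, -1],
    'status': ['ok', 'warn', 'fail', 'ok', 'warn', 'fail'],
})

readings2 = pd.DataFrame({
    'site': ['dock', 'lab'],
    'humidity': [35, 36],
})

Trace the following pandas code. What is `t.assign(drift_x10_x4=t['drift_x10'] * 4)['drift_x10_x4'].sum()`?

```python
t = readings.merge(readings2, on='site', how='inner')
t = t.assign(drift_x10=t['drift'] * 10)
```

160

merge on 'site' (how='inner') → 2 rows:
   temp  site  drift status  humidity
0    30   lab      5   warn        36
1     0  dock     -1   fail        35
add column drift_x10 = t['drift'] * 10:
   temp  site  drift status  humidity  drift_x10
0    30   lab      5   warn        36         50
1     0  dock     -1   fail        35        -10
add column drift_x10_x4 = t['drift_x10'] * 4:
   temp  site  drift status  humidity  drift_x10  drift_x10_x4
0    30   lab      5   warn        36         50           200
1     0  dock     -1   fail        35        -10           -40
Hence 160.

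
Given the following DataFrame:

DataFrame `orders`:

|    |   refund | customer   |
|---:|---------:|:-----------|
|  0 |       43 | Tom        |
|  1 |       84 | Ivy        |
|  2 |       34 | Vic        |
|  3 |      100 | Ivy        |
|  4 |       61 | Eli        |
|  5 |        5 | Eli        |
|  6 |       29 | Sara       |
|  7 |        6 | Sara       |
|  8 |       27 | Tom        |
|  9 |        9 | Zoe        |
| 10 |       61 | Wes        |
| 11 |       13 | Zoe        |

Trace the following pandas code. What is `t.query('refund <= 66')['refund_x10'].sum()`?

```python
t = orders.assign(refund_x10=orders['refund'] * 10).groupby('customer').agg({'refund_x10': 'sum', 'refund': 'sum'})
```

add column refund_x10 = orders['refund'] * 10:
    refund customer  refund_x10
0       43      Tom         430
1       84      Ivy         840
2       34      Vic         340
3      100      Ivy        1000
4       61      Eli         610
5        5      Eli          50
6       29     Sara         290
7        6     Sara          60
8       27      Tom         270
9        9      Zoe          90
10      61      Wes         610
11      13      Zoe         130
group by customer: sum(refund_x10), sum(refund):
          refund_x10  refund
customer                    
Eli              660      66
Ivy             1840     184
Sara             350      35
Tom              700      70
Vic              340      34
Wes              610      61
Zoe              220      22
filter rows where refund <= 66:
          refund_x10  refund
customer                    
Eli              660      66
Sara             350      35
Vic              340      34
Wes              610      61
Zoe              220      22
Reading off the sum of column 'refund_x10', we get 2180.

2180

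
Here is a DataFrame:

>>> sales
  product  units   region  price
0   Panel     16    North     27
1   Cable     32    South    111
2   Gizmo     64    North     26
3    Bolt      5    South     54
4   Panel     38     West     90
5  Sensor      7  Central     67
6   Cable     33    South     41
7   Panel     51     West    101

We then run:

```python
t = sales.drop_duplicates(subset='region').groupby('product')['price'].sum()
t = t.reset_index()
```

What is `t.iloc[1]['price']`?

drop duplicate region (keep=first):
  product  units   region  price
0   Panel     16    North     27
1   Cable     32    South    111
4   Panel     38     West     90
5  Sensor      7  Central     67
group by product, sum of price:
product
Cable     111
Panel     117
Sensor     67
Name: price, dtype: int64
reset_index():
  product  price
0   Cable    111
1   Panel    117
2  Sensor     67

117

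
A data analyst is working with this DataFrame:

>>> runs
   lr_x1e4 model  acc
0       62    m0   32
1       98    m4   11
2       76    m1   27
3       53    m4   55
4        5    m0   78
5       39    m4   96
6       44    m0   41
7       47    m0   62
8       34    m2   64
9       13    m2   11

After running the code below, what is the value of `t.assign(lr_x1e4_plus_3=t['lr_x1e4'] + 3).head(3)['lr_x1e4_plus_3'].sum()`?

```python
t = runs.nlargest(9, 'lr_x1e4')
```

245

take 9 rows with largest lr_x1e4:
   lr_x1e4 model  acc
1       98    m4   11
2       76    m1   27
0       62    m0   32
3       53    m4   55
7       47    m0   62
6       44    m0   41
5       39    m4   96
8       34    m2   64
9       13    m2   11
add column lr_x1e4_plus_3 = t['lr_x1e4'] + 3:
   lr_x1e4 model  acc  lr_x1e4_plus_3
1       98    m4   11             101
2       76    m1   27              79
0       62    m0   32              65
3       53    m4   55              56
7       47    m0   62              50
6       44    m0   41              47
5       39    m4   96              42
8       34    m2   64              37
9       13    m2   11              16
take first 3 rows:
   lr_x1e4 model  acc  lr_x1e4_plus_3
1       98    m4   11             101
2       76    m1   27              79
0       62    m0   32              65
Taking the sum of column 'lr_x1e4_plus_3' gives 245.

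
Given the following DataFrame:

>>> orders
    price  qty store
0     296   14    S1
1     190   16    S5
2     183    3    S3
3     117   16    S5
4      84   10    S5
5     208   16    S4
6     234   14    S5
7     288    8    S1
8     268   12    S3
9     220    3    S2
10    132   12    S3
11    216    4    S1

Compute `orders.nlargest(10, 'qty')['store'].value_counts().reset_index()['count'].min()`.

take 10 rows with largest qty:
    price  qty store
1     190   16    S5
3     117   16    S5
5     208   16    S4
0     296   14    S1
6     234   14    S5
8     268   12    S3
10    132   12    S3
4      84   10    S5
7     288    8    S1
11    216    4    S1
value_counts of store:
store
S5    4
S1    3
S3    2
S4    1
Name: count, dtype: int64
reset_index():
  store  count
0    S5      4
1    S1      3
2    S3      2
3    S4      1
Hence 1.

1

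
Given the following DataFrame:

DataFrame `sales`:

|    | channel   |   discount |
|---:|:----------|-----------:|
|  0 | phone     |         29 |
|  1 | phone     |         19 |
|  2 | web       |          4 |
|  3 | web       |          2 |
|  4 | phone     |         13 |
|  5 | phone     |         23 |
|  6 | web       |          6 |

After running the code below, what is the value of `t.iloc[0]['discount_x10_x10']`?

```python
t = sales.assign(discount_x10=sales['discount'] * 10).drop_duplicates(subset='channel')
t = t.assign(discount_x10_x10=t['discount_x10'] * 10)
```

2900

add column discount_x10 = sales['discount'] * 10:
  channel  discount  discount_x10
0   phone        29           290
1   phone        19           190
2     web         4            40
3     web         2            20
4   phone        13           130
5   phone        23           230
6     web         6            60
drop duplicate channel (keep=first):
  channel  discount  discount_x10
0   phone        29           290
2     web         4            40
add column discount_x10_x10 = t['discount_x10'] * 10:
  channel  discount  discount_x10  discount_x10_x10
0   phone        29           290              2900
2     web         4            40               400
Taking the value at position 0, column 'discount_x10_x10' gives 2900.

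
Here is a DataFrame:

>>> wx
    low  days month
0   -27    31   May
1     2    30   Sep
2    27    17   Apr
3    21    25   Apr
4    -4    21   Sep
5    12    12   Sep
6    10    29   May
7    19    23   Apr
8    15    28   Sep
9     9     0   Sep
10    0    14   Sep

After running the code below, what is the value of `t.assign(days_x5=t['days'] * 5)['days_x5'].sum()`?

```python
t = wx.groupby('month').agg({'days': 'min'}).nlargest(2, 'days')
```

230

group by month, min of days:
       days
month      
Apr      17
May      29
Sep       0
take 2 rows with largest days:
       days
month      
May      29
Apr      17
add column days_x5 = t['days'] * 5:
       days  days_x5
month               
May      29      145
Apr      17       85
Then the sum of column 'days_x5': 230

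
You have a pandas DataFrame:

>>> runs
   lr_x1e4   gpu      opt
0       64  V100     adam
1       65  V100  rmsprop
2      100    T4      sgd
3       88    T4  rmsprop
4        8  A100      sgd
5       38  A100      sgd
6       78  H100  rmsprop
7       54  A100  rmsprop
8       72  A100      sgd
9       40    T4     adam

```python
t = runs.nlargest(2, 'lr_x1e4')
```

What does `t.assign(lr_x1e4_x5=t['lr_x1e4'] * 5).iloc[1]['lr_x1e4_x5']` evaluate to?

take 2 rows with largest lr_x1e4:
   lr_x1e4 gpu      opt
2      100  T4      sgd
3       88  T4  rmsprop
add column lr_x1e4_x5 = t['lr_x1e4'] * 5:
   lr_x1e4 gpu      opt  lr_x1e4_x5
2      100  T4      sgd         500
3       88  T4  rmsprop         440
value at position 1, column 'lr_x1e4_x5' → 440

440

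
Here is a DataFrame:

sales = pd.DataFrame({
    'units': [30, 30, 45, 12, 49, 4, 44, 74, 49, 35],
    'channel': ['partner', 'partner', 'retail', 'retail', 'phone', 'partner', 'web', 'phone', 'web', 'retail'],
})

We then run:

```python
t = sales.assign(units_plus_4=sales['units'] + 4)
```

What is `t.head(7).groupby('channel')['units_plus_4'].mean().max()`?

add column units_plus_4 = sales['units'] + 4:
   units  channel  units_plus_4
0     30  partner            34
1     30  partner            34
2     45   retail            49
3     12   retail            16
4     49    phone            53
5      4  partner             8
6     44      web            48
7     74    phone            78
8     49      web            53
9     35   retail            39
take first 7 rows:
   units  channel  units_plus_4
0     30  partner            34
1     30  partner            34
2     45   retail            49
3     12   retail            16
4     49    phone            53
5      4  partner             8
6     44      web            48
group by channel, mean of units_plus_4:
channel
partner    25.333333
phone      53.000000
retail     32.500000
web        48.000000
Name: units_plus_4, dtype: float64
Hence 53.0.

53.0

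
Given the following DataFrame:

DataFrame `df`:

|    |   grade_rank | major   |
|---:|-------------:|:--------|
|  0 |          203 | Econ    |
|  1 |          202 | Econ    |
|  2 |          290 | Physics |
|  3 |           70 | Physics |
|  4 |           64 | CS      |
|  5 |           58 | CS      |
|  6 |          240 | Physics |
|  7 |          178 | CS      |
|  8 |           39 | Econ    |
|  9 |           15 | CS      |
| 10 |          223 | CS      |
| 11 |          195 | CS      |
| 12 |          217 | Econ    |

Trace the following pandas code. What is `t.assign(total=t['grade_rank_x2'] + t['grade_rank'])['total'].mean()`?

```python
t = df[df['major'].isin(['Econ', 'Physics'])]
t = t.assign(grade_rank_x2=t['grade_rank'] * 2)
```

filter rows where major in ['Econ', 'Physics']:
    grade_rank    major
0          203     Econ
1          202     Econ
2          290  Physics
3           70  Physics
6          240  Physics
8           39     Econ
12         217     Econ
add column grade_rank_x2 = t['grade_rank'] * 2:
    grade_rank    major  grade_rank_x2
0          203     Econ            406
1          202     Econ            404
2          290  Physics            580
3           70  Physics            140
6          240  Physics            480
8           39     Econ             78
12         217     Econ            434
add column total = t['grade_rank_x2'] + t['grade_rank']:
    grade_rank    major  grade_rank_x2  total
0          203     Econ            406    609
1          202     Econ            404    606
2          290  Physics            580    870
3           70  Physics            140    210
6          240  Physics            480    720
8           39     Econ             78    117
12         217     Econ            434    651
Hence 540.428571429.

540.428571429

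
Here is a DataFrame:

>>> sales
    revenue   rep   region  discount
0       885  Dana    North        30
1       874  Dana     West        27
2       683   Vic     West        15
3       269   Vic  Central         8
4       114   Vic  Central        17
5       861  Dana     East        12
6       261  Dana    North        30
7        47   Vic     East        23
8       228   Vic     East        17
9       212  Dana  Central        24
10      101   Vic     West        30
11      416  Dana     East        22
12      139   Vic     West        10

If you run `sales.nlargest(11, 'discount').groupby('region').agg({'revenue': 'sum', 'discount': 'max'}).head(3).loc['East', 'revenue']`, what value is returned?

1552

take 11 rows with largest discount:
    revenue   rep   region  discount
0       885  Dana    North        30
6       261  Dana    North        30
10      101   Vic     West        30
1       874  Dana     West        27
9       212  Dana  Central        24
7        47   Vic     East        23
11      416  Dana     East        22
4       114   Vic  Central        17
8       228   Vic     East        17
2       683   Vic     West        15
5       861  Dana     East        12
group by region: sum(revenue), max(discount):
         revenue  discount
region                    
Central      326        24
East        1552        23
North       1146        30
West        1658        30
take first 3 rows:
         revenue  discount
region                    
Central      326        24
East        1552        23
North       1146        30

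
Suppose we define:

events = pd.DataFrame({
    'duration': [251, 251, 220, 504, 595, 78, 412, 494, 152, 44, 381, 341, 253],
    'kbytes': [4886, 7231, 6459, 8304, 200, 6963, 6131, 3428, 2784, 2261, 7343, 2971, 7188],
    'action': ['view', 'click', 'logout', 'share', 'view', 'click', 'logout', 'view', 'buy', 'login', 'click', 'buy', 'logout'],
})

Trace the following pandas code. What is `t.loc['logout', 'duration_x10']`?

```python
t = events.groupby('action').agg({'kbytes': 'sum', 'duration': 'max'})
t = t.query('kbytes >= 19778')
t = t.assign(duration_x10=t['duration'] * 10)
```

group by action: sum(kbytes), max(duration):
        kbytes  duration
action                  
buy       5755       341
click    21537       381
login     2261        44
logout   19778       412
share     8304       504
view      8514       595
filter rows where kbytes >= 19778:
        kbytes  duration
action                  
click    21537       381
logout   19778       412
add column duration_x10 = t['duration'] * 10:
        kbytes  duration  duration_x10
action                                
click    21537       381          3810
logout   19778       412          4120

4120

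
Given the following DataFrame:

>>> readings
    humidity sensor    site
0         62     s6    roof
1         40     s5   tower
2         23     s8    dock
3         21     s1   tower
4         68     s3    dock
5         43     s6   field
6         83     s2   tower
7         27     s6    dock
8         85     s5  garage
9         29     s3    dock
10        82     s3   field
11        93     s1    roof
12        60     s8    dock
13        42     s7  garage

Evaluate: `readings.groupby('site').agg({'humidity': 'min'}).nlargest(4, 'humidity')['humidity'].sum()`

170

group by site, min of humidity:
        humidity
site            
dock          23
field         43
garage        42
roof          62
tower         21
take 4 rows with largest humidity:
        humidity
site            
roof          62
field         43
garage        42
dock          23
The sum of column 'humidity' is 170.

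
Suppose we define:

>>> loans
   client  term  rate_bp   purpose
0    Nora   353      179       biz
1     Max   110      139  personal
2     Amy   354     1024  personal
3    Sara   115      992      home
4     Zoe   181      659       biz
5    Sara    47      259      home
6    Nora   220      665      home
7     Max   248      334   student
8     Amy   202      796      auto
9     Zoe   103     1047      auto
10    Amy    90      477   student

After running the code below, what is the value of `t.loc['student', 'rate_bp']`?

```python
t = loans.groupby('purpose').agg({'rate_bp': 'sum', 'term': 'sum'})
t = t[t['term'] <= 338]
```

811

group by purpose: sum(rate_bp), sum(term):
          rate_bp  term
purpose                
auto         1843   305
biz           838   534
home         1916   382
personal     1163   464
student       811   338
filter rows where term <= 338:
         rate_bp  term
purpose               
auto        1843   305
student      811   338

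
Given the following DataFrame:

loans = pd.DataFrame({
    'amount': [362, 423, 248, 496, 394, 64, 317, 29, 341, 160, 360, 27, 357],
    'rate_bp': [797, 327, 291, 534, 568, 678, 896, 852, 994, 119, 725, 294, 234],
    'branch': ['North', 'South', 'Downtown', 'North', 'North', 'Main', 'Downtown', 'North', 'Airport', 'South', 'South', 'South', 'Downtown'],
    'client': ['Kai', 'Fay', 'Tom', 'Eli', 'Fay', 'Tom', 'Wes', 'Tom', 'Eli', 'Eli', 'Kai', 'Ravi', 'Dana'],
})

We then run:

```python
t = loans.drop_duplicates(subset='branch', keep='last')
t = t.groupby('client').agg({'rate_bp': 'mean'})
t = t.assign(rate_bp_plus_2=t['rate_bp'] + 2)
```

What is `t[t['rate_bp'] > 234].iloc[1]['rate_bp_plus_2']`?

drop duplicate branch (keep=last):
    amount  rate_bp    branch client
5       64      678      Main    Tom
7       29      852     North    Tom
8      341      994   Airport    Eli
11      27      294     South   Ravi
12     357      234  Downtown   Dana
group by client, mean of rate_bp:
        rate_bp
client         
Dana      234.0
Eli       994.0
Ravi      294.0
Tom       765.0
add column rate_bp_plus_2 = t['rate_bp'] + 2:
        rate_bp  rate_bp_plus_2
client                         
Dana      234.0           236.0
Eli       994.0           996.0
Ravi      294.0           296.0
Tom       765.0           767.0
filter rows where rate_bp > 234:
        rate_bp  rate_bp_plus_2
client                         
Eli       994.0           996.0
Ravi      294.0           296.0
Tom       765.0           767.0
Then the value at position 1, column 'rate_bp_plus_2': 296.0

296.0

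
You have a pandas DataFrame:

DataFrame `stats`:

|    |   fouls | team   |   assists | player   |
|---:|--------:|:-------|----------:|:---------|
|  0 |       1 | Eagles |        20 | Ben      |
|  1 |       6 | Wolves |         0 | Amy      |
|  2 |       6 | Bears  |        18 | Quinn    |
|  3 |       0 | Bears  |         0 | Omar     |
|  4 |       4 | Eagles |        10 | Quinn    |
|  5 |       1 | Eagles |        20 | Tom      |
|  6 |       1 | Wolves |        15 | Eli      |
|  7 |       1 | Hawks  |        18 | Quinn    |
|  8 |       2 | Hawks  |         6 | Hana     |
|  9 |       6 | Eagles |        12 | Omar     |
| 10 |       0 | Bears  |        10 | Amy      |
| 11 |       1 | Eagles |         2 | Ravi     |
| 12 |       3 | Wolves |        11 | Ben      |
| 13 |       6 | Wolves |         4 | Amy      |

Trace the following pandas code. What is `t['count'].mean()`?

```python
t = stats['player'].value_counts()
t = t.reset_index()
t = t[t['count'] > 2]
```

value_counts of player:
player
Amy      3
Quinn    3
Ben      2
Omar     2
Tom      1
Eli      1
Hana     1
Ravi     1
Name: count, dtype: int64
reset_index():
  player  count
0    Amy      3
1  Quinn      3
2    Ben      2
3   Omar      2
4    Tom      1
5    Eli      1
6   Hana      1
7   Ravi      1
filter rows where count > 2:
  player  count
0    Amy      3
1  Quinn      3
Then the mean of column 'count': 3.0

3.0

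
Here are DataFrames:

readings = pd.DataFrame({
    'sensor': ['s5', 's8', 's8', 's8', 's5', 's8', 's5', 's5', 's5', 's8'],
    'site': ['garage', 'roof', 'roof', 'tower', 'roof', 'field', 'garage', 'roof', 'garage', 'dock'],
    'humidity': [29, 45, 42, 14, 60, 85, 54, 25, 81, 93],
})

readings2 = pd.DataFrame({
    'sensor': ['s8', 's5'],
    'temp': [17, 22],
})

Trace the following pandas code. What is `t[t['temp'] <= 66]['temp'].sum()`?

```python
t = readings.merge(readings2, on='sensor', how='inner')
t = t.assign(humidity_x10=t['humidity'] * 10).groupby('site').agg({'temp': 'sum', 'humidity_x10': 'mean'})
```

merge on 'sensor' (how='inner') → 10 rows:
  sensor    site  humidity  temp
0     s5  garage        29    22
1     s8    roof        45    17
2     s8    roof        42    17
3     s8   tower        14    17
4     s5    roof        60    22
5     s8   field        85    17
6     s5  garage        54    22
7     s5    roof        25    22
8     s5  garage        81    22
9     s8    dock        93    17
add column humidity_x10 = t['humidity'] * 10:
  sensor    site  humidity  temp  humidity_x10
0     s5  garage        29    22           290
1     s8    roof        45    17           450
2     s8    roof        42    17           420
3     s8   tower        14    17           140
4     s5    roof        60    22           600
5     s8   field        85    17           850
6     s5  garage        54    22           540
7     s5    roof        25    22           250
8     s5  garage        81    22           810
9     s8    dock        93    17           930
group by site: sum(temp), mean(humidity_x10):
        temp  humidity_x10
site                      
dock      17    930.000000
field     17    850.000000
garage    66    546.666667
roof      78    430.000000
tower     17    140.000000
filter rows where temp <= 66:
        temp  humidity_x10
site                      
dock      17    930.000000
field     17    850.000000
garage    66    546.666667
tower     17    140.000000
Then the sum of column 'temp': 117

117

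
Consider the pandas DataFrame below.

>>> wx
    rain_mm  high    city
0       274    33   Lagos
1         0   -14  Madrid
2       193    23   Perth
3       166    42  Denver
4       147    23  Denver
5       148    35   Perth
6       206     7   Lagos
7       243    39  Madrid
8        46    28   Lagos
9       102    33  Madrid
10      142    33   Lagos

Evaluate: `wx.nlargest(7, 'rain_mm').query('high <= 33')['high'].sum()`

86

take 7 rows with largest rain_mm:
   rain_mm  high    city
0      274    33   Lagos
7      243    39  Madrid
6      206     7   Lagos
2      193    23   Perth
3      166    42  Denver
5      148    35   Perth
4      147    23  Denver
filter rows where high <= 33:
   rain_mm  high    city
0      274    33   Lagos
6      206     7   Lagos
2      193    23   Perth
4      147    23  Denver
Reading off the sum of column 'high', we get 86.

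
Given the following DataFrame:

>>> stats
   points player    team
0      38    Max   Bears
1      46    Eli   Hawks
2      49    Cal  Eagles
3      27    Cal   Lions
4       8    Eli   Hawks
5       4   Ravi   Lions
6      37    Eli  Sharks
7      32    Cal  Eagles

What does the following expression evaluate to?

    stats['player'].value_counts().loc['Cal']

3

value_counts of player:
player
Eli     3
Cal     3
Max     1
Ravi    1
Name: count, dtype: int64
So loc['Cal'] = 3.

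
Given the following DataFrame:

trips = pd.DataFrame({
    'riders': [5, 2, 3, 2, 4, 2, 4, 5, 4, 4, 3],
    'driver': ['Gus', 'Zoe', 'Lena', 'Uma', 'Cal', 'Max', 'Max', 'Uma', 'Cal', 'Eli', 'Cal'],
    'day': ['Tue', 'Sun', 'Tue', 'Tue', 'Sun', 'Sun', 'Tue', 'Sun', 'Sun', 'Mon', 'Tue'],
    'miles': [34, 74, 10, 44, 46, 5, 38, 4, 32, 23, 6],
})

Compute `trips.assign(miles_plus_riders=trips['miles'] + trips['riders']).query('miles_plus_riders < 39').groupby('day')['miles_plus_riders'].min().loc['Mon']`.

27

add column miles_plus_riders = trips['miles'] + trips['riders']:
    riders driver  day  miles  miles_plus_riders
0        5    Gus  Tue     34                 39
1        2    Zoe  Sun     74                 76
2        3   Lena  Tue     10                 13
3        2    Uma  Tue     44                 46
4        4    Cal  Sun     46                 50
5        2    Max  Sun      5                  7
6        4    Max  Tue     38                 42
7        5    Uma  Sun      4                  9
8        4    Cal  Sun     32                 36
9        4    Eli  Mon     23                 27
10       3    Cal  Tue      6                  9
filter rows where miles_plus_riders < 39:
    riders driver  day  miles  miles_plus_riders
2        3   Lena  Tue     10                 13
5        2    Max  Sun      5                  7
7        5    Uma  Sun      4                  9
8        4    Cal  Sun     32                 36
9        4    Eli  Mon     23                 27
10       3    Cal  Tue      6                  9
group by day, min of miles_plus_riders:
day
Mon    27
Sun     7
Tue     9
Name: miles_plus_riders, dtype: int64
So loc['Mon'] = 27.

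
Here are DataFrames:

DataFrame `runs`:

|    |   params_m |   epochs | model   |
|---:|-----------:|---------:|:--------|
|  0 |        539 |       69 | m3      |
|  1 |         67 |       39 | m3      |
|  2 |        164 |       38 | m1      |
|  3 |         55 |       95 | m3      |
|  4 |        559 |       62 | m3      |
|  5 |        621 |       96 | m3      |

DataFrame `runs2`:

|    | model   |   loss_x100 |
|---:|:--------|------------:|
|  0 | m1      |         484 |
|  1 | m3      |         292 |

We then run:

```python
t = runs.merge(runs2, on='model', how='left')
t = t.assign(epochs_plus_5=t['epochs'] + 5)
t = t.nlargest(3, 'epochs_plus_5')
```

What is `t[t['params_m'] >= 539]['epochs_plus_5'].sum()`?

merge on 'model' (how='left') → 6 rows:
   params_m  epochs model  loss_x100
0       539      69    m3        292
1        67      39    m3        292
2       164      38    m1        484
3        55      95    m3        292
4       559      62    m3        292
5       621      96    m3        292
add column epochs_plus_5 = t['epochs'] + 5:
   params_m  epochs model  loss_x100  epochs_plus_5
0       539      69    m3        292             74
1        67      39    m3        292             44
2       164      38    m1        484             43
3        55      95    m3        292            100
4       559      62    m3        292             67
5       621      96    m3        292            101
take 3 rows with largest epochs_plus_5:
   params_m  epochs model  loss_x100  epochs_plus_5
5       621      96    m3        292            101
3        55      95    m3        292            100
0       539      69    m3        292             74
filter rows where params_m >= 539:
   params_m  epochs model  loss_x100  epochs_plus_5
5       621      96    m3        292            101
0       539      69    m3        292             74
Hence 175.

175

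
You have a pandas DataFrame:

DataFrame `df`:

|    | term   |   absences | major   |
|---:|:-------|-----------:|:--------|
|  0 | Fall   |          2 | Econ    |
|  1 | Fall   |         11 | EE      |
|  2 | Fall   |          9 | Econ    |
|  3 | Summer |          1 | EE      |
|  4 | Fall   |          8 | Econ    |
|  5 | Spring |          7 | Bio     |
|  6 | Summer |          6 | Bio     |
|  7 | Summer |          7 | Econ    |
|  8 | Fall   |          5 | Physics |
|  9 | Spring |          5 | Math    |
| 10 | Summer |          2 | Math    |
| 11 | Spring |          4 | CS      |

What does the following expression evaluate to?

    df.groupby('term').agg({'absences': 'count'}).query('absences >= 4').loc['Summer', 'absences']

4

group by term, count of absences:
        absences
term            
Fall           5
Spring         3
Summer         4
filter rows where absences >= 4:
        absences
term            
Fall           5
Summer         4
value at row 'Summer', column 'absences' → 4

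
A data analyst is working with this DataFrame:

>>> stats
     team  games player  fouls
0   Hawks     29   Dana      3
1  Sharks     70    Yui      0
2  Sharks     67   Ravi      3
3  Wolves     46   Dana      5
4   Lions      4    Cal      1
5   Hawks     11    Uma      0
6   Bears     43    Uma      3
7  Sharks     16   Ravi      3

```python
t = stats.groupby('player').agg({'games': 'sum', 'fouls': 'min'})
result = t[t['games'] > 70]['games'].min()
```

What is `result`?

75

group by player: sum(games), min(fouls):
        games  fouls
player              
Cal         4      1
Dana       75      3
Ravi       83      3
Uma        54      0
Yui        70      0
filter rows where games > 70:
        games  fouls
player              
Dana       75      3
Ravi       83      3
Taking the min of column 'games' gives 75.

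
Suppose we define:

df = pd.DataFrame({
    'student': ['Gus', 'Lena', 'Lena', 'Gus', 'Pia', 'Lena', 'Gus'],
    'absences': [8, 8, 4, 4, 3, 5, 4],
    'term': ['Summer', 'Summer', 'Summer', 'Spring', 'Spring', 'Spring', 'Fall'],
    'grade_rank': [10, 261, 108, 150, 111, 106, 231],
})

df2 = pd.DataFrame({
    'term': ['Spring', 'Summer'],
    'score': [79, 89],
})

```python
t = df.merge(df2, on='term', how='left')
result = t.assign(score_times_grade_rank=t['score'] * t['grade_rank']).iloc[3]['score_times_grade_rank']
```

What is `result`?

11850.0

merge on 'term' (how='left') → 7 rows:
  student  absences    term  grade_rank  score
0     Gus         8  Summer          10   89.0
1    Lena         8  Summer         261   89.0
2    Lena         4  Summer         108   89.0
3     Gus         4  Spring         150   79.0
4     Pia         3  Spring         111   79.0
5    Lena         5  Spring         106   79.0
6     Gus         4    Fall         231    NaN
add column score_times_grade_rank = t['score'] * t['grade_rank']:
  student  absences    term  grade_rank  score  score_times_grade_rank
0     Gus         8  Summer          10   89.0                   890.0
1    Lena         8  Summer         261   89.0                 23229.0
2    Lena         4  Summer         108   89.0                  9612.0
3     Gus         4  Spring         150   79.0                 11850.0
4     Pia         3  Spring         111   79.0                  8769.0
5    Lena         5  Spring         106   79.0                  8374.0
6     Gus         4    Fall         231    NaN                     NaN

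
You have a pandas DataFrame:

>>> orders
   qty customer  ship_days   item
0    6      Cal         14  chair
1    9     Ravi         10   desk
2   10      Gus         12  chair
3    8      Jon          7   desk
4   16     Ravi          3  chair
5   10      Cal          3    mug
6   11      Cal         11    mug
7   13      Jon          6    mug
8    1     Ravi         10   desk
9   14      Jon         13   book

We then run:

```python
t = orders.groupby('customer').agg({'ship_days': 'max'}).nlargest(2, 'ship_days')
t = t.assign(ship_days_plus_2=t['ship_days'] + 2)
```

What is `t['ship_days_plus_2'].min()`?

group by customer, max of ship_days:
          ship_days
customer           
Cal              14
Gus              12
Jon              13
Ravi             10
take 2 rows with largest ship_days:
          ship_days
customer           
Cal              14
Jon              13
add column ship_days_plus_2 = t['ship_days'] + 2:
          ship_days  ship_days_plus_2
customer                             
Cal              14                16
Jon              13                15
Then the min of column 'ship_days_plus_2': 15

15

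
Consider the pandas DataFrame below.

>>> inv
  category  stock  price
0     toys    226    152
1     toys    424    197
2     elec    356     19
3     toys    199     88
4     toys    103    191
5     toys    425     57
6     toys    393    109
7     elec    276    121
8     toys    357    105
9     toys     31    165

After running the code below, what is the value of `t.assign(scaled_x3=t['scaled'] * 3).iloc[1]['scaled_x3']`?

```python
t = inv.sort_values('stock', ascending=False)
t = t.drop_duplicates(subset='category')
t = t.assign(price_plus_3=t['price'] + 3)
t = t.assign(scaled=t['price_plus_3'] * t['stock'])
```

23496

sort by stock descending:
  category  stock  price
5     toys    425     57
1     toys    424    197
6     toys    393    109
8     toys    357    105
2     elec    356     19
7     elec    276    121
0     toys    226    152
3     toys    199     88
4     toys    103    191
9     toys     31    165
drop duplicate category (keep=first):
  category  stock  price
5     toys    425     57
2     elec    356     19
add column price_plus_3 = t['price'] + 3:
  category  stock  price  price_plus_3
5     toys    425     57            60
2     elec    356     19            22
add column scaled = t['price_plus_3'] * t['stock']:
  category  stock  price  price_plus_3  scaled
5     toys    425     57            60   25500
2     elec    356     19            22    7832
add column scaled_x3 = t['scaled'] * 3:
  category  stock  price  price_plus_3  scaled  scaled_x3
5     toys    425     57            60   25500      76500
2     elec    356     19            22    7832      23496
Finally, value at position 1, column 'scaled_x3' = 23496.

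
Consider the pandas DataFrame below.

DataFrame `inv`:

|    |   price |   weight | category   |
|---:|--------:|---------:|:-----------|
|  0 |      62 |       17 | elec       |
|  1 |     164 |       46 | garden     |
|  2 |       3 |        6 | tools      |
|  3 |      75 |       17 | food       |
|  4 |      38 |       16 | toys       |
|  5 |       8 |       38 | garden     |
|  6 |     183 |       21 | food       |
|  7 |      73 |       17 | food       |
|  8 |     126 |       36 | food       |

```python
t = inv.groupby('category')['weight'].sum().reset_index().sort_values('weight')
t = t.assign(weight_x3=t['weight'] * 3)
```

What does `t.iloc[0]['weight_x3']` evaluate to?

group by category, sum of weight:
category
elec      17
food      91
garden    84
tools      6
toys      16
Name: weight, dtype: int64
reset_index():
  category  weight
0     elec      17
1     food      91
2   garden      84
3    tools       6
4     toys      16
sort by weight:
  category  weight
3    tools       6
4     toys      16
0     elec      17
2   garden      84
1     food      91
add column weight_x3 = t['weight'] * 3:
  category  weight  weight_x3
3    tools       6         18
4     toys      16         48
0     elec      17         51
2   garden      84        252
1     food      91        273

18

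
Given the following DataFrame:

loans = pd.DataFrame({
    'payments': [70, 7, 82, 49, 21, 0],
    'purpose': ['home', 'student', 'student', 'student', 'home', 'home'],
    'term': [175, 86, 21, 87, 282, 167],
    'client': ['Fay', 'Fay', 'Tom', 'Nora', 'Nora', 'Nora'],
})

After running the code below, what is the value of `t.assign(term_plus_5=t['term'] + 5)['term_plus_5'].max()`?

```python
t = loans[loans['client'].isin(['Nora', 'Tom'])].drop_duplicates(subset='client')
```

filter rows where client in ['Nora', 'Tom']:
   payments  purpose  term client
2        82  student    21    Tom
3        49  student    87   Nora
4        21     home   282   Nora
5         0     home   167   Nora
drop duplicate client (keep=first):
   payments  purpose  term client
2        82  student    21    Tom
3        49  student    87   Nora
add column term_plus_5 = t['term'] + 5:
   payments  purpose  term client  term_plus_5
2        82  student    21    Tom           26
3        49  student    87   Nora           92
So max() = 92.

92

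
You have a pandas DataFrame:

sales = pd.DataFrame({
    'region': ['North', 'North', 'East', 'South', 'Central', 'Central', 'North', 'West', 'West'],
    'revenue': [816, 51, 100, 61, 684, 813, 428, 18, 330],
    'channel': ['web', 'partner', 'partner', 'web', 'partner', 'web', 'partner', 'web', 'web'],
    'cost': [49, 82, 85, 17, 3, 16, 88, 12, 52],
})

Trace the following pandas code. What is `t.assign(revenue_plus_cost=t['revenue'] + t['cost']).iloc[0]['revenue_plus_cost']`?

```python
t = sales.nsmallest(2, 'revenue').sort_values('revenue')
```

30

take 2 rows with smallest revenue:
  region  revenue  channel  cost
7   West       18      web    12
1  North       51  partner    82
sort by revenue:
  region  revenue  channel  cost
7   West       18      web    12
1  North       51  partner    82
add column revenue_plus_cost = t['revenue'] + t['cost']:
  region  revenue  channel  cost  revenue_plus_cost
7   West       18      web    12                 30
1  North       51  partner    82                133
Reading off the value at position 0, column 'revenue_plus_cost', we get 30.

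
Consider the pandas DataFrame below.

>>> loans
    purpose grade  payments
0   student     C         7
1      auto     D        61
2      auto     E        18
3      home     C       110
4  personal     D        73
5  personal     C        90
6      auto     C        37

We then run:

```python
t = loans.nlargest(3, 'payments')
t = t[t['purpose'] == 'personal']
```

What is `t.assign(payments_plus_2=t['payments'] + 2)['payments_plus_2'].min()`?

75

take 3 rows with largest payments:
    purpose grade  payments
3      home     C       110
5  personal     C        90
4  personal     D        73
filter rows where purpose == 'personal':
    purpose grade  payments
5  personal     C        90
4  personal     D        73
add column payments_plus_2 = t['payments'] + 2:
    purpose grade  payments  payments_plus_2
5  personal     C        90               92
4  personal     D        73               75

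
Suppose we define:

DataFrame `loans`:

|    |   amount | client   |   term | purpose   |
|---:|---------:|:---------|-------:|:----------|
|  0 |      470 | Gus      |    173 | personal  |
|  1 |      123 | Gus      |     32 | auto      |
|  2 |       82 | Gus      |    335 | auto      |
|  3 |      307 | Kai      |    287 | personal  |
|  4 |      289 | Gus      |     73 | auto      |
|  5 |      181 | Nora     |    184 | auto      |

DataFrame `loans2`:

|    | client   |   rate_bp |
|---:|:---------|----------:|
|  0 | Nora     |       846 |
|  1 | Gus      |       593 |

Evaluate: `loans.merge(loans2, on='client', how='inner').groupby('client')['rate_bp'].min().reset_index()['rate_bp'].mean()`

719.5

merge on 'client' (how='inner') → 5 rows:
   amount client  term   purpose  rate_bp
0     470    Gus   173  personal      593
1     123    Gus    32      auto      593
2      82    Gus   335      auto      593
3     289    Gus    73      auto      593
4     181   Nora   184      auto      846
group by client, min of rate_bp:
client
Gus     593
Nora    846
Name: rate_bp, dtype: int64
reset_index():
  client  rate_bp
0    Gus      593
1   Nora      846
Taking the mean of column 'rate_bp' gives 719.5.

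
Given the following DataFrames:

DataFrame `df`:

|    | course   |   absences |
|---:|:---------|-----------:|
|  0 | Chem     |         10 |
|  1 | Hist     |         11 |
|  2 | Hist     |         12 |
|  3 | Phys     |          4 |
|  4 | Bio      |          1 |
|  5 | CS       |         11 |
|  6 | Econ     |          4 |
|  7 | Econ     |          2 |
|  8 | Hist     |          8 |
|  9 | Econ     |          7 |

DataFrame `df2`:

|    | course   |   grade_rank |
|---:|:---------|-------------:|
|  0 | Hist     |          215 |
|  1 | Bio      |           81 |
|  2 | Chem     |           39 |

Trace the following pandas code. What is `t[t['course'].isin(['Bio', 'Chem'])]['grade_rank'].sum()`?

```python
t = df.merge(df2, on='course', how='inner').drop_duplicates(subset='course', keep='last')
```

merge on 'course' (how='inner') → 5 rows:
  course  absences  grade_rank
0   Chem        10          39
1   Hist        11         215
2   Hist        12         215
3    Bio         1          81
4   Hist         8         215
drop duplicate course (keep=last):
  course  absences  grade_rank
0   Chem        10          39
3    Bio         1          81
4   Hist         8         215
filter rows where course in ['Bio', 'Chem']:
  course  absences  grade_rank
0   Chem        10          39
3    Bio         1          81
Taking the sum of column 'grade_rank' gives 120.

120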